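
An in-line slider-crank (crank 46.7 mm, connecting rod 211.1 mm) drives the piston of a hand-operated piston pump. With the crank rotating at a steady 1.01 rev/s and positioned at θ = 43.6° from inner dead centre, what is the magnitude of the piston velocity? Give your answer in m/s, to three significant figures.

ω = 2π·1.01 = 6.346 rad/s
For an in-line slider-crank, x = r cosθ + √(L² − r² sin²θ), so v = −rω sinθ·[1 + r cosθ/√(L² − r² sin²θ)].
With r = 0.0467 m, L = 0.2111 m, θ = 43.6°: √(L² − r² sin²θ) = 0.20863 m.
v = −0.0467·6.346·0.68962·[1 + 0.0467·0.72417/0.20863] = -0.2375 m/s.
|v| = 0.2375 m/s.

0.238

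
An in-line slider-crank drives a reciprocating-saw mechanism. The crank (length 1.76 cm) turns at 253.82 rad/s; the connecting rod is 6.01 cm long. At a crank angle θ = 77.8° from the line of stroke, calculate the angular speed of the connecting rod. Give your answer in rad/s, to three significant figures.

ω = 253.8 rad/s
The rod makes angle φ with the slider axis where L sinφ = r sinθ; differentiating, L cosφ·φ̇ = r ω cosθ.
L cosφ = √(L² − r² sin²θ) = 0.057585 m.
|ω_rod| = r ω |cosθ| / √(L² − r² sin²θ) = 0.0176·253.8·0.21132/0.057585 = 16.394 rad/s.

16.4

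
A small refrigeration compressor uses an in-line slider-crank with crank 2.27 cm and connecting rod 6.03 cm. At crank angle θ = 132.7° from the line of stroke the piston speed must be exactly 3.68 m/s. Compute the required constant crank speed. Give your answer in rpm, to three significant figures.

For an in-line slider-crank, |v_piston| = rω|sinθ|·[1 + r cosθ/√(L² − r² sin²θ)].
With r = 0.0227 m, L = 0.0603 m, θ = 132.7°: the bracketed kinematic factor |dx/dθ| = 0.012251 m.
ω = v/|dx/dθ| = 3.68/0.012251 = 300.39 rad/s.
N = 60ω/(2π) = 2868.5 rpm.

2870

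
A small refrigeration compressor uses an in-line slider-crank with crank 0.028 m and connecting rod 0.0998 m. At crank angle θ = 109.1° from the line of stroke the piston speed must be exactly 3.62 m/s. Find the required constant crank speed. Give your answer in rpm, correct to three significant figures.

For an in-line slider-crank, |v_piston| = rω|sinθ|·[1 + r cosθ/√(L² − r² sin²θ)].
With r = 0.028 m, L = 0.0998 m, θ = 109.1°: the bracketed kinematic factor |dx/dθ| = 0.023939 m.
ω = v/|dx/dθ| = 3.62/0.023939 = 151.22 rad/s.
N = 60ω/(2π) = 1444 rpm.

1440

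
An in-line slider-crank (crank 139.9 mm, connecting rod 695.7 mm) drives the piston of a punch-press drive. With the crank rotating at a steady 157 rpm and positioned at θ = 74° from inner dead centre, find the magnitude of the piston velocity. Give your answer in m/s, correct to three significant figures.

2.34

ω = 2π·157/60 = 16.44 rad/s
For an in-line slider-crank, x = r cosθ + √(L² − r² sin²θ), so v = −rω sinθ·[1 + r cosθ/√(L² − r² sin²θ)].
With r = 0.1399 m, L = 0.6957 m, θ = 74°: √(L² − r² sin²θ) = 0.68258 m.
v = −0.1399·16.44·0.96126·[1 + 0.1399·0.27564/0.68258] = -2.3359 m/s.
|v| = 2.3359 m/s.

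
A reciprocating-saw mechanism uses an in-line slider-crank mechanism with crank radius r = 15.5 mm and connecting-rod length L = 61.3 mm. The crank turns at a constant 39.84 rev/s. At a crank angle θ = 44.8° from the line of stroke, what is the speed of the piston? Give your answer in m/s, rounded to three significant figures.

3.23

ω = 2π·39.8 = 250.3 rad/s
For an in-line slider-crank, x = r cosθ + √(L² − r² sin²θ), so v = −rω sinθ·[1 + r cosθ/√(L² − r² sin²θ)].
With r = 0.0155 m, L = 0.0613 m, θ = 44.8°: √(L² − r² sin²θ) = 0.060319 m.
v = −0.0155·250.3·0.70463·[1 + 0.0155·0.70957/0.060319] = -3.2325 m/s.
|v| = 3.2325 m/s.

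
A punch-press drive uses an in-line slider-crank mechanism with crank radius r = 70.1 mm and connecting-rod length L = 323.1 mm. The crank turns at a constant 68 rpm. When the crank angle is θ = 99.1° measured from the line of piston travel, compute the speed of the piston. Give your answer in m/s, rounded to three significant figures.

0.476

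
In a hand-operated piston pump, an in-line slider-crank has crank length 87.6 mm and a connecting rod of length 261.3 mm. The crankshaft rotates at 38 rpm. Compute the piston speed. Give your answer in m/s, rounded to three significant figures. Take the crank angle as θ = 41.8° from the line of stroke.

0.292

ω = 2π·38/60 = 3.979 rad/s
For an in-line slider-crank, x = r cosθ + √(L² − r² sin²θ), so v = −rω sinθ·[1 + r cosθ/√(L² − r² sin²θ)].
With r = 0.0876 m, L = 0.2613 m, θ = 41.8°: √(L² − r² sin²θ) = 0.25469 m.
v = −0.0876·3.979·0.66653·[1 + 0.0876·0.74548/0.25469] = -0.29192 m/s.
|v| = 0.29192 m/s.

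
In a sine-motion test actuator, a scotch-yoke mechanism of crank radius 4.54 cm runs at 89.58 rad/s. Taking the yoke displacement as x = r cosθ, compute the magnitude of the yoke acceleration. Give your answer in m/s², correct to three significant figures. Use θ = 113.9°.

148

ω = 89.58 rad/s
x = r cosθ ⇒ ẍ = −rω² cosθ (ω constant).
|a| = rω²|cosθ| = 0.0454·(89.58)²·|cos 113.9°| = 147.6 m/s².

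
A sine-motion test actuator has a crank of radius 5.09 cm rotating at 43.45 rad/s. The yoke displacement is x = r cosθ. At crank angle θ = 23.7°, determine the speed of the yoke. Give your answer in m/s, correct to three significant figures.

ω = 43.45 rad/s
x = r cosθ ⇒ ẋ = −rω sinθ.
|v| = rω|sinθ| = 0.0509·43.45·|sin 23.7°| = 0.88895 m/s.

0.889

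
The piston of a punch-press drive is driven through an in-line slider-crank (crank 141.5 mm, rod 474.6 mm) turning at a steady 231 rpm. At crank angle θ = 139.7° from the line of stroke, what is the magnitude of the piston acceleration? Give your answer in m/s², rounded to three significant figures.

ω = 2π·231/60 = 24.19 rad/s
x(θ) = r cosθ + √(L² − r² sin²θ); with ω constant, a = ω²·d²x/dθ².
d²x/dθ² = −r cosθ − r²(cos2θ)/√u − r⁴ sin²2θ/(4u^{3/2}),  u = L² − r² sin²θ = 0.216869 m².
Substituting r = 0.1415 m, L = 0.4746 m, θ = 139.7°: d²x/dθ² = +0.09993 m.
a = ω²·d²x/dθ² = (24.19)²·(+0.09993) = +58.476 m/s²;  |a| = 58.476 m/s².

58.5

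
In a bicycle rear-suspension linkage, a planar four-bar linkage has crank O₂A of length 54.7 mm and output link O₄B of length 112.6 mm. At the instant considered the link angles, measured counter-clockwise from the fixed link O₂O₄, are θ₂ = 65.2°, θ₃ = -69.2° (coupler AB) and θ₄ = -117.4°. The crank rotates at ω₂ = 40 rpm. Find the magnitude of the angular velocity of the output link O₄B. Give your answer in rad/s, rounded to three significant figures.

ω₂ = 4.189 rad/s (from 40 rpm).
Differentiating the loop-closure r₂e^{iθ₂}+r₃e^{iθ₃}=r₁+r₄e^{iθ₄} gives r₂ω₂e^{iθ₂}+r₃ω₃e^{iθ₃}=r₄ω₄e^{iθ₄}.
Eliminating the other unknown: ω₄ = r₂ω₂ sin(θ₂−θ₃) / [r₄ sin(θ₄−θ₃)].
Numerator sine = +0.71447; denominator sine = -0.74548.
Result = 0.0547·4.189·(+0.71447) / (0.1126·(-0.74548)) = -1.9502 rad/s; magnitude 1.9502 rad/s.

1.95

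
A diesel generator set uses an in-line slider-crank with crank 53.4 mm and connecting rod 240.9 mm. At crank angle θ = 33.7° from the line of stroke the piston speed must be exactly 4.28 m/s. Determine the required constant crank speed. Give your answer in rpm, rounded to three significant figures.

1160

For an in-line slider-crank, |v_piston| = rω|sinθ|·[1 + r cosθ/√(L² − r² sin²θ)].
With r = 0.0534 m, L = 0.2409 m, θ = 33.7°: the bracketed kinematic factor |dx/dθ| = 0.035135 m.
ω = v/|dx/dθ| = 4.28/0.035135 = 121.82 rad/s.
N = 60ω/(2π) = 1163.3 rpm.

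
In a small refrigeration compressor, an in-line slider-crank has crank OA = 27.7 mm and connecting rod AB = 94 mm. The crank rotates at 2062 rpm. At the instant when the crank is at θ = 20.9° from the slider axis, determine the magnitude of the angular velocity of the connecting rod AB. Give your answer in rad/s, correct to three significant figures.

ω = 215.9 rad/s (converted from 2062 rpm).
The rod makes angle φ with the slider axis where L sinφ = r sinθ; differentiating, L cosφ·φ̇ = r ω cosθ.
L cosφ = √(L² − r² sin²θ) = 0.093479 m.
|ω_rod| = r ω |cosθ| / √(L² − r² sin²θ) = 0.0277·215.9·0.93420/0.093479 = 59.776 rad/s.

59.8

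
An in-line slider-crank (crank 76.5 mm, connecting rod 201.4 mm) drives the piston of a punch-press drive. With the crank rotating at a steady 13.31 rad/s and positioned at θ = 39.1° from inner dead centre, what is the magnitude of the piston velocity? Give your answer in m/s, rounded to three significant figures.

0.837

ω = 13.31 rad/s
For an in-line slider-crank, x = r cosθ + √(L² − r² sin²θ), so v = −rω sinθ·[1 + r cosθ/√(L² − r² sin²θ)].
With r = 0.0765 m, L = 0.2014 m, θ = 39.1°: √(L² − r² sin²θ) = 0.19554 m.
v = −0.0765·13.31·0.63068·[1 + 0.0765·0.77605/0.19554] = -0.83713 m/s.
|v| = 0.83713 m/s.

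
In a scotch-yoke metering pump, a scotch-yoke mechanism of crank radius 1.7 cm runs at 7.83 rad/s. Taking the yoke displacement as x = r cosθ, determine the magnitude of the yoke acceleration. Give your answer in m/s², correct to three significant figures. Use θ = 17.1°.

0.996

ω = 7.83 rad/s
x = r cosθ ⇒ ẍ = −rω² cosθ (ω constant).
|a| = rω²|cosθ| = 0.017·(7.83)²·|cos 17.1°| = 0.99618 m/s².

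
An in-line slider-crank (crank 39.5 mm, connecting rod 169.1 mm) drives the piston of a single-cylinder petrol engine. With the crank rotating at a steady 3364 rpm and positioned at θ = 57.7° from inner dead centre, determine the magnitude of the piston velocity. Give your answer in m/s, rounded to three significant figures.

ω = 2π·3364/60 = 352.3 rad/s
For an in-line slider-crank, x = r cosθ + √(L² − r² sin²θ), so v = −rω sinθ·[1 + r cosθ/√(L² − r² sin²θ)].
With r = 0.0395 m, L = 0.1691 m, θ = 57.7°: √(L² − r² sin²θ) = 0.16577 m.
v = −0.0395·352.3·0.84526·[1 + 0.0395·0.53435/0.16577] = -13.259 m/s.
|v| = 13.259 m/s.

13.3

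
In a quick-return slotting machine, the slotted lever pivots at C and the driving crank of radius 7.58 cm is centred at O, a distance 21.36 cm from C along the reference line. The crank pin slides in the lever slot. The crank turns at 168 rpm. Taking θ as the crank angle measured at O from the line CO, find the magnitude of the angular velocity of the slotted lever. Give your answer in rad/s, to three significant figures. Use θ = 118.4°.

0.956

ω = 17.59 rad/s (from 168 rpm).
Crank pin A relative to C: A = (d + r cosθ, r sinθ); lever angle φ = atan2(r sinθ, d + r cosθ).
Differentiating tanφ: φ̇ = rω(d cosθ + r)/(d² + r² + 2dr cosθ).
d² + r² + 2dr cosθ = |CA|² = 0.0359691 m²;  d cosθ + r = -0.025793 m.
|ω_lever| = |0.0758·17.59·-0.025793| / 0.0359691 = 0.95628 rad/s.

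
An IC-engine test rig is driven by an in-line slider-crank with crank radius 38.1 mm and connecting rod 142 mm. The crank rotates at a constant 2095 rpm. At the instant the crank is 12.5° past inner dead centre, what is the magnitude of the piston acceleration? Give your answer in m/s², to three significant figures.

ω = 2π·2095/60 = 219.4 rad/s
x(θ) = r cosθ + √(L² − r² sin²θ); with ω constant, a = ω²·d²x/dθ².
d²x/dθ² = −r cosθ − r²(cos2θ)/√u − r⁴ sin²2θ/(4u^{3/2}),  u = L² − r² sin²θ = 0.020096 m².
Substituting r = 0.0381 m, L = 0.142 m, θ = 12.5°: d²x/dθ² = -0.04651 m.
a = ω²·d²x/dθ² = (219.4)²·(-0.04651) = -2238.6 m/s²;  |a| = 2238.6 m/s².

2240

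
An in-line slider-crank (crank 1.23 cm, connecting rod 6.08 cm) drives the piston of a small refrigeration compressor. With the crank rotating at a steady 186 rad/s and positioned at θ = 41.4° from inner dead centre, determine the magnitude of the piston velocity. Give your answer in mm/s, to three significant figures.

1740

ω = 186 rad/s
For an in-line slider-crank, x = r cosθ + √(L² − r² sin²θ), so v = −rω sinθ·[1 + r cosθ/√(L² − r² sin²θ)].
With r = 0.0123 m, L = 0.0608 m, θ = 41.4°: √(L² − r² sin²θ) = 0.060253 m.
v = −0.0123·186·0.66131·[1 + 0.0123·0.75011/0.060253] = -1.7446 m/s.
|v| = 1.7446 m/s = 1744.6 mm/s.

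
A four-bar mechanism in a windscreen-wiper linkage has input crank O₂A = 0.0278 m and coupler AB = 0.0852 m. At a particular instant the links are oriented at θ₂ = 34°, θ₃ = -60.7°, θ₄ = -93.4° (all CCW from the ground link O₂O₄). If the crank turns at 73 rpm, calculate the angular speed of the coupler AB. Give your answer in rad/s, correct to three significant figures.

3.67

ω₂ = 7.645 rad/s (from 73 rpm).
Differentiating the loop-closure r₂e^{iθ₂}+r₃e^{iθ₃}=r₁+r₄e^{iθ₄} gives r₂ω₂e^{iθ₂}+r₃ω₃e^{iθ₃}=r₄ω₄e^{iθ₄}.
Eliminating the other unknown: ω₃ = r₂ω₂ sin(θ₄−θ₂) / [r₃ sin(θ₃−θ₄)].
Numerator sine = -0.79441; denominator sine = +0.54024.
Result = 0.0278·7.645·(-0.79441) / (0.0852·(+0.54024)) = -3.6679 rad/s; magnitude 3.6679 rad/s.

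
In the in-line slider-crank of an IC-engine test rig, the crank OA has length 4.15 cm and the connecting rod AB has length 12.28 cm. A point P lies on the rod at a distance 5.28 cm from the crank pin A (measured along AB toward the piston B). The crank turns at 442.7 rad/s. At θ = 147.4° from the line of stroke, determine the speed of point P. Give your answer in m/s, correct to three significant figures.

12.4

ω = 442.7 rad/s.  Crank-pin speed |V_A| = rω = 18.372 m/s, perpendicular to OA.
Rod angle: sinφ = −(r/L) sinθ ⇒ φ = -10.491°; ω_rod = −rω cosθ/√(L²−r²sin²θ) = +128.18 rad/s.
V_P = V_A + ω_rod × AP, with AP = 0.0528 m along the rod.
Components: V_Px = −rω sinθ − a·ω_rod·sinφ = -8.666 m/s;  V_Py = rω cosθ + a·ω_rod·cosφ = -8.8227 m/s.
|V_P| = √(V_Px² + V_Py²) = 12.367 m/s.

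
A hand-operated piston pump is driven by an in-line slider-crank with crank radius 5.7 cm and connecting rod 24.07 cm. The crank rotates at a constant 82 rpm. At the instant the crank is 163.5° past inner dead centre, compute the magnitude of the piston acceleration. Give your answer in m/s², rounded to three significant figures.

ω = 2π·82/60 = 8.587 rad/s
x(θ) = r cosθ + √(L² − r² sin²θ); with ω constant, a = ω²·d²x/dθ².
d²x/dθ² = −r cosθ − r²(cos2θ)/√u − r⁴ sin²2θ/(4u^{3/2}),  u = L² − r² sin²θ = 0.0576744 m².
Substituting r = 0.057 m, L = 0.2407 m, θ = 163.5°: d²x/dθ² = +0.04325 m.
a = ω²·d²x/dθ² = (8.587)²·(+0.04325) = +3.1891 m/s²;  |a| = 3.1891 m/s².

3.19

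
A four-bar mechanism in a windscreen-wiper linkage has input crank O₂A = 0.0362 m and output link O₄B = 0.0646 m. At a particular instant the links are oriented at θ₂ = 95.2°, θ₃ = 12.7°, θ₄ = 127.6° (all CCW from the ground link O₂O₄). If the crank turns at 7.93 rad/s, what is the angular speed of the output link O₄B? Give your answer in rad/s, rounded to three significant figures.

4.86

ω₂ = 7.93 rad/s
Differentiating the loop-closure r₂e^{iθ₂}+r₃e^{iθ₃}=r₁+r₄e^{iθ₄} gives r₂ω₂e^{iθ₂}+r₃ω₃e^{iθ₃}=r₄ω₄e^{iθ₄}.
Eliminating the other unknown: ω₄ = r₂ω₂ sin(θ₂−θ₃) / [r₄ sin(θ₄−θ₃)].
Numerator sine = +0.99144; denominator sine = +0.90704.
Result = 0.0362·7.93·(+0.99144) / (0.0646·(+0.90704)) = +4.8572 rad/s; magnitude 4.8572 rad/s.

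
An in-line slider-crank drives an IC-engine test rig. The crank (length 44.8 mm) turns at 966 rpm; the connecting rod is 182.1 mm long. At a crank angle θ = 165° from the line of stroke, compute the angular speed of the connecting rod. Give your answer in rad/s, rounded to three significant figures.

24.1

ω = 101.2 rad/s (converted from 966 rpm).
The rod makes angle φ with the slider axis where L sinφ = r sinθ; differentiating, L cosφ·φ̇ = r ω cosθ.
L cosφ = √(L² − r² sin²θ) = 0.18173 m.
|ω_rod| = r ω |cosθ| / √(L² − r² sin²θ) = 0.0448·101.2·0.96593/0.18173 = 24.088 rad/s.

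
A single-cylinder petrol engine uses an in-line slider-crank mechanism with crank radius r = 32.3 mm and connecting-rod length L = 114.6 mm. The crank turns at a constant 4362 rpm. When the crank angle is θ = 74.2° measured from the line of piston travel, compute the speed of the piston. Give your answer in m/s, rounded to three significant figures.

ω = 2π·4362/60 = 456.8 rad/s
For an in-line slider-crank, x = r cosθ + √(L² − r² sin²θ), so v = −rω sinθ·[1 + r cosθ/√(L² − r² sin²θ)].
With r = 0.0323 m, L = 0.1146 m, θ = 74.2°: √(L² − r² sin²θ) = 0.11031 m.
v = −0.0323·456.8·0.96222·[1 + 0.0323·0.27228/0.11031] = -15.329 m/s.
|v| = 15.329 m/s.

15.3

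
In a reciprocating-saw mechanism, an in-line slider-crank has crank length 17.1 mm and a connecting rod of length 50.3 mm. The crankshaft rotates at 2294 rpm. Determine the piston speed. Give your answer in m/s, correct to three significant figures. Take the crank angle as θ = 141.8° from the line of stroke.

1.85

ω = 2π·2294/60 = 240.2 rad/s
For an in-line slider-crank, x = r cosθ + √(L² − r² sin²θ), so v = −rω sinθ·[1 + r cosθ/√(L² − r² sin²θ)].
With r = 0.0171 m, L = 0.0503 m, θ = 141.8°: √(L² − r² sin²θ) = 0.049176 m.
v = −0.0171·240.2·0.61841·[1 + 0.0171·-0.78586/0.049176] = -1.8462 m/s.
|v| = 1.8462 m/s.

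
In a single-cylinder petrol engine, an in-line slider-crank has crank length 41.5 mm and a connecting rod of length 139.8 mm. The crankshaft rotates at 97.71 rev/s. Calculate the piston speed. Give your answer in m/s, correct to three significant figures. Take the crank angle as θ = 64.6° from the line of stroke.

26.1

ω = 2π·97.7 = 613.9 rad/s
For an in-line slider-crank, x = r cosθ + √(L² − r² sin²θ), so v = −rω sinθ·[1 + r cosθ/√(L² − r² sin²θ)].
With r = 0.0415 m, L = 0.1398 m, θ = 64.6°: √(L² − r² sin²θ) = 0.13468 m.
v = −0.0415·613.9·0.90334·[1 + 0.0415·0.42894/0.13468] = -26.057 m/s.
|v| = 26.057 m/s.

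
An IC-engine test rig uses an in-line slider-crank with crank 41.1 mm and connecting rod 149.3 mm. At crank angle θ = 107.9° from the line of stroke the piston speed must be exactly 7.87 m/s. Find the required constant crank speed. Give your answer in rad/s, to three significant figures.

221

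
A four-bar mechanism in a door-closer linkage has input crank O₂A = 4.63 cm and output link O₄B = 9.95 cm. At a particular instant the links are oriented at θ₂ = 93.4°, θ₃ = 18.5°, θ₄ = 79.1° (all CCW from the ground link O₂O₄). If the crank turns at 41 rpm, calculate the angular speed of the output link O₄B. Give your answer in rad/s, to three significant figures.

2.21

ω₂ = 4.294 rad/s (from 41 rpm).
Differentiating the loop-closure r₂e^{iθ₂}+r₃e^{iθ₃}=r₁+r₄e^{iθ₄} gives r₂ω₂e^{iθ₂}+r₃ω₃e^{iθ₃}=r₄ω₄e^{iθ₄}.
Eliminating the other unknown: ω₄ = r₂ω₂ sin(θ₂−θ₃) / [r₄ sin(θ₄−θ₃)].
Numerator sine = +0.96547; denominator sine = +0.87121.
Result = 0.0463·4.294·(+0.96547) / (0.0995·(+0.87121)) = +2.214 rad/s; magnitude 2.214 rad/s.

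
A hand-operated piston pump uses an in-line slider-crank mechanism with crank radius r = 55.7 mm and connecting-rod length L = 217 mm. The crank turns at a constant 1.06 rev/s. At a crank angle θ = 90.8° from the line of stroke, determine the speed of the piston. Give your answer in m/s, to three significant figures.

0.370

ω = 2π·1.06 = 6.66 rad/s
For an in-line slider-crank, x = r cosθ + √(L² − r² sin²θ), so v = −rω sinθ·[1 + r cosθ/√(L² − r² sin²θ)].
With r = 0.0557 m, L = 0.217 m, θ = 90.8°: √(L² − r² sin²θ) = 0.20973 m.
v = −0.0557·6.66·0.99990·[1 + 0.0557·-0.01396/0.20973] = -0.36956 m/s.
|v| = 0.36956 m/s.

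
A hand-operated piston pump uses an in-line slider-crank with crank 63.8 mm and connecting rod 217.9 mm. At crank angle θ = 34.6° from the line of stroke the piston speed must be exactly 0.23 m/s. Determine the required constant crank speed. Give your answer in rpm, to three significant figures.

48.7

For an in-line slider-crank, |v_piston| = rω|sinθ|·[1 + r cosθ/√(L² − r² sin²θ)].
With r = 0.0638 m, L = 0.2179 m, θ = 34.6°: the bracketed kinematic factor |dx/dθ| = 0.045083 m.
ω = v/|dx/dθ| = 0.23/0.045083 = 5.1017 rad/s.
N = 60ω/(2π) = 48.718 rpm.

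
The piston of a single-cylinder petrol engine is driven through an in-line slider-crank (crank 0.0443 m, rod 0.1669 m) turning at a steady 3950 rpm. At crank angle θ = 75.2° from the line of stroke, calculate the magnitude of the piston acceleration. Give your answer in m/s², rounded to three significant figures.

136

ω = 2π·3950/60 = 413.6 rad/s
x(θ) = r cosθ + √(L² − r² sin²θ); with ω constant, a = ω²·d²x/dθ².
d²x/dθ² = −r cosθ − r²(cos2θ)/√u − r⁴ sin²2θ/(4u^{3/2}),  u = L² − r² sin²θ = 0.0260212 m².
Substituting r = 0.0443 m, L = 0.1669 m, θ = 75.2°: d²x/dθ² = -0.00079403 m.
a = ω²·d²x/dθ² = (413.6)²·(-0.00079403) = -135.86 m/s²;  |a| = 135.86 m/s².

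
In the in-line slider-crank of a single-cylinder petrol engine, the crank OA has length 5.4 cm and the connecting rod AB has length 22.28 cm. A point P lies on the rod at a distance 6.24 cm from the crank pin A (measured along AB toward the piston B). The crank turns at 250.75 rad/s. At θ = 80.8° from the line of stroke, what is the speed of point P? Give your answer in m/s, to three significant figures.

13.6

ω = 250.8 rad/s.  Crank-pin speed |V_A| = rω = 13.541 m/s, perpendicular to OA.
Rod angle: sinφ = −(r/L) sinθ ⇒ φ = -13.842°; ω_rod = −rω cosθ/√(L²−r²sin²θ) = -10.007 rad/s.
V_P = V_A + ω_rod × AP, with AP = 0.0624 m along the rod.
Components: V_Px = −rω sinθ − a·ω_rod·sinφ = -13.516 m/s;  V_Py = rω cosθ + a·ω_rod·cosφ = +1.5586 m/s.
|V_P| = √(V_Px² + V_Py²) = 13.605 m/s.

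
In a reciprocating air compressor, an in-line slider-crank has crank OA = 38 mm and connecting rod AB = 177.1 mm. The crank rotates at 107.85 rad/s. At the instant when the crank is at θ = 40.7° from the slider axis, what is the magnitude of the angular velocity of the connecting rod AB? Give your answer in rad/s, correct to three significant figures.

17.7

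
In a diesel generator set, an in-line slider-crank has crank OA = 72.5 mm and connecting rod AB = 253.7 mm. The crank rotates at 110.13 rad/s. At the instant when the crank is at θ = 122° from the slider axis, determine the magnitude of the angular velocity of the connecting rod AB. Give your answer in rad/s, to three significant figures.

17.2

ω = 110.1 rad/s
The rod makes angle φ with the slider axis where L sinφ = r sinθ; differentiating, L cosφ·φ̇ = r ω cosθ.
L cosφ = √(L² − r² sin²θ) = 0.24614 m.
|ω_rod| = r ω |cosθ| / √(L² − r² sin²θ) = 0.0725·110.1·0.52992/0.24614 = 17.19 rad/s.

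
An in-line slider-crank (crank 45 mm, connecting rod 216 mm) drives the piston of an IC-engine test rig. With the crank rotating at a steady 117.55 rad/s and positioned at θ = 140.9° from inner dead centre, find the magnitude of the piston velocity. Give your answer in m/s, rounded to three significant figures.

2.79

ω = 117.5 rad/s
For an in-line slider-crank, x = r cosθ + √(L² − r² sin²θ), so v = −rω sinθ·[1 + r cosθ/√(L² − r² sin²θ)].
With r = 0.045 m, L = 0.216 m, θ = 140.9°: √(L² − r² sin²θ) = 0.21413 m.
v = −0.045·117.5·0.63068·[1 + 0.045·-0.77605/0.21413] = -2.792 m/s.
|v| = 2.792 m/s.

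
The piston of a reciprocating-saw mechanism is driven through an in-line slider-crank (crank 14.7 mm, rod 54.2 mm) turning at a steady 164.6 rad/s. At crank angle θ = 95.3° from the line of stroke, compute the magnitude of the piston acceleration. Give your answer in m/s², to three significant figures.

ω = 164.6 rad/s
x(θ) = r cosθ + √(L² − r² sin²θ); with ω constant, a = ω²·d²x/dθ².
d²x/dθ² = −r cosθ − r²(cos2θ)/√u − r⁴ sin²2θ/(4u^{3/2}),  u = L² − r² sin²θ = 0.00272339 m².
Substituting r = 0.0147 m, L = 0.0542 m, θ = 95.3°: d²x/dθ² = +0.0054252 m.
a = ω²·d²x/dθ² = (164.6)²·(+0.0054252) = +146.98 m/s²;  |a| = 146.98 m/s².

147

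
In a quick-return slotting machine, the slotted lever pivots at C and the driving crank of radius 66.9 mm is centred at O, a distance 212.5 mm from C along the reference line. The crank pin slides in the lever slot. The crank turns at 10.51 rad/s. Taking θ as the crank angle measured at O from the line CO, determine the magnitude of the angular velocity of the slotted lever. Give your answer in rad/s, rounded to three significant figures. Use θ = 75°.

1.50

ω = 10.51 rad/s
Crank pin A relative to C: A = (d + r cosθ, r sinθ); lever angle φ = atan2(r sinθ, d + r cosθ).
Differentiating tanφ: φ̇ = rω(d cosθ + r)/(d² + r² + 2dr cosθ).
d² + r² + 2dr cosθ = |CA|² = 0.0569907 m²;  d cosθ + r = +0.1219 m.
|ω_lever| = |0.0669·10.51·+0.1219| / 0.0569907 = 1.5039 rad/s.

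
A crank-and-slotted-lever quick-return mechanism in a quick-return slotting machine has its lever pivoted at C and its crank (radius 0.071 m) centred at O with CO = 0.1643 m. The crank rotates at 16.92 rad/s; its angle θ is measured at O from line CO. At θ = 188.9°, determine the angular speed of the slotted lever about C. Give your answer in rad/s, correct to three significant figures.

12.2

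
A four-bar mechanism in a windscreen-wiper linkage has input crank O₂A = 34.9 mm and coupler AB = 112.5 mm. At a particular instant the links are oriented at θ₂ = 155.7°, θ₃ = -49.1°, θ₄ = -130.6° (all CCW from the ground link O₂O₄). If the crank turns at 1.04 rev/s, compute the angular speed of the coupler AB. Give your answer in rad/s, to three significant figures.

ω₂ = 6.535 rad/s (from 1.04 rev/s).
Differentiating the loop-closure r₂e^{iθ₂}+r₃e^{iθ₃}=r₁+r₄e^{iθ₄} gives r₂ω₂e^{iθ₂}+r₃ω₃e^{iθ₃}=r₄ω₄e^{iθ₄}.
Eliminating the other unknown: ω₃ = r₂ω₂ sin(θ₄−θ₂) / [r₃ sin(θ₃−θ₄)].
Numerator sine = +0.95981; denominator sine = +0.98902.
Result = 0.0349·6.535·(+0.95981) / (0.1125·(+0.98902)) = +1.9673 rad/s; magnitude 1.9673 rad/s.

1.97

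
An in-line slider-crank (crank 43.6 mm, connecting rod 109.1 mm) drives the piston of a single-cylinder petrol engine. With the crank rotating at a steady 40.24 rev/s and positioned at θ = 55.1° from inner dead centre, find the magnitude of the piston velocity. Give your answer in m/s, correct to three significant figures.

11.2

ω = 2π·40.2 = 252.8 rad/s
For an in-line slider-crank, x = r cosθ + √(L² − r² sin²θ), so v = −rω sinθ·[1 + r cosθ/√(L² − r² sin²θ)].
With r = 0.0436 m, L = 0.1091 m, θ = 55.1°: √(L² − r² sin²θ) = 0.10307 m.
v = −0.0436·252.8·0.82015·[1 + 0.0436·0.57215/0.10307] = -11.229 m/s.
|v| = 11.229 m/s.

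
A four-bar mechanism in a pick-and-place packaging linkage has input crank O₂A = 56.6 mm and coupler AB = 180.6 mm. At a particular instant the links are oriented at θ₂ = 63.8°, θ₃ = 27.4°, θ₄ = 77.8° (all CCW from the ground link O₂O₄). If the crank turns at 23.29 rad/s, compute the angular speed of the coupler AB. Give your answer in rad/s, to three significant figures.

2.29

ω₂ = 23.29 rad/s
Differentiating the loop-closure r₂e^{iθ₂}+r₃e^{iθ₃}=r₁+r₄e^{iθ₄} gives r₂ω₂e^{iθ₂}+r₃ω₃e^{iθ₃}=r₄ω₄e^{iθ₄}.
Eliminating the other unknown: ω₃ = r₂ω₂ sin(θ₄−θ₂) / [r₃ sin(θ₃−θ₄)].
Numerator sine = +0.24192; denominator sine = -0.77051.
Result = 0.0566·23.29·(+0.24192) / (0.1806·(-0.77051)) = -2.2917 rad/s; magnitude 2.2917 rad/s.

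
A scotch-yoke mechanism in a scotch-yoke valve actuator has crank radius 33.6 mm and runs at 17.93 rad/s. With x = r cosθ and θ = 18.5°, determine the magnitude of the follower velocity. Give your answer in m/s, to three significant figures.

ω = 17.93 rad/s
x = r cosθ ⇒ ẋ = −rω sinθ.
|v| = rω|sinθ| = 0.0336·17.93·|sin 18.5°| = 0.19116 m/s.

0.191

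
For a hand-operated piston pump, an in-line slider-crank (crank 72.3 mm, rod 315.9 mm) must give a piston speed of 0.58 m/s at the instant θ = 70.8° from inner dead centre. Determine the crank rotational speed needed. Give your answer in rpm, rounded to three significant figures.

75.3

For an in-line slider-crank, |v_piston| = rω|sinθ|·[1 + r cosθ/√(L² − r² sin²θ)].
With r = 0.0723 m, L = 0.3159 m, θ = 70.8°: the bracketed kinematic factor |dx/dθ| = 0.073542 m.
ω = v/|dx/dθ| = 0.58/0.073542 = 7.8867 rad/s.
N = 60ω/(2π) = 75.312 rpm.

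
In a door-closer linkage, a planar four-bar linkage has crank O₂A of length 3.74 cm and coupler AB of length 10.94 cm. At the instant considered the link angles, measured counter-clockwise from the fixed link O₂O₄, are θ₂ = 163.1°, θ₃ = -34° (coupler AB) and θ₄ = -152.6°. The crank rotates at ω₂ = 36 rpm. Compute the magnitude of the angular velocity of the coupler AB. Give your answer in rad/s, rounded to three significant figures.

ω₂ = 3.77 rad/s (from 36 rpm).
Differentiating the loop-closure r₂e^{iθ₂}+r₃e^{iθ₃}=r₁+r₄e^{iθ₄} gives r₂ω₂e^{iθ₂}+r₃ω₃e^{iθ₃}=r₄ω₄e^{iθ₄}.
Eliminating the other unknown: ω₃ = r₂ω₂ sin(θ₄−θ₂) / [r₃ sin(θ₃−θ₄)].
Numerator sine = +0.69842; denominator sine = +0.87798.
Result = 0.0374·3.77·(+0.69842) / (0.1094·(+0.87798)) = +1.0252 rad/s; magnitude 1.0252 rad/s.

1.03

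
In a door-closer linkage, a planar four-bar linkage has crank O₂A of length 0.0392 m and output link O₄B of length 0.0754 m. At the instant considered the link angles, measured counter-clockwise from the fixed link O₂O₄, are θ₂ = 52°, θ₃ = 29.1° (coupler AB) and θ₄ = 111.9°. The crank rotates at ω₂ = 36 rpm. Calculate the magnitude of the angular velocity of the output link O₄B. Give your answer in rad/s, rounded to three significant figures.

0.769

ω₂ = 3.77 rad/s (from 36 rpm).
Differentiating the loop-closure r₂e^{iθ₂}+r₃e^{iθ₃}=r₁+r₄e^{iθ₄} gives r₂ω₂e^{iθ₂}+r₃ω₃e^{iθ₃}=r₄ω₄e^{iθ₄}.
Eliminating the other unknown: ω₄ = r₂ω₂ sin(θ₂−θ₃) / [r₄ sin(θ₄−θ₃)].
Numerator sine = +0.38912; denominator sine = +0.99211.
Result = 0.0392·3.77·(+0.38912) / (0.0754·(+0.99211)) = +0.76873 rad/s; magnitude 0.76873 rad/s.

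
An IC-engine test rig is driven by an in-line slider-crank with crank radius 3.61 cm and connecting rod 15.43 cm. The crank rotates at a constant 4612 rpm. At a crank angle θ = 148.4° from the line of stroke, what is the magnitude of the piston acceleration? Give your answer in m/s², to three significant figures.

6260

ω = 2π·4612/60 = 483 rad/s
x(θ) = r cosθ + √(L² − r² sin²θ); with ω constant, a = ω²·d²x/dθ².
d²x/dθ² = −r cosθ − r²(cos2θ)/√u − r⁴ sin²2θ/(4u^{3/2}),  u = L² − r² sin²θ = 0.0234507 m².
Substituting r = 0.0361 m, L = 0.1543 m, θ = 148.4°: d²x/dθ² = +0.026816 m.
a = ω²·d²x/dθ² = (483)²·(+0.026816) = +6255.1 m/s²;  |a| = 6255.1 m/s².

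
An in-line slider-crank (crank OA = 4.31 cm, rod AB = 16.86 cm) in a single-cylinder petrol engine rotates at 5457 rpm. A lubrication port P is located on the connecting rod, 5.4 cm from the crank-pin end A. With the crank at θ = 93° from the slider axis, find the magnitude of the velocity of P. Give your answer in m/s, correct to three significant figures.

ω = 571.5 rad/s.  Crank-pin speed |V_A| = rω = 24.63 m/s, perpendicular to OA.
Rod angle: sinφ = −(r/L) sinθ ⇒ φ = -14.790°; ω_rod = −rω cosθ/√(L²−r²sin²θ) = +7.9074 rad/s.
V_P = V_A + ω_rod × AP, with AP = 0.054 m along the rod.
Components: V_Px = −rω sinθ − a·ω_rod·sinφ = -24.487 m/s;  V_Py = rω cosθ + a·ω_rod·cosφ = -0.87617 m/s.
|V_P| = √(V_Px² + V_Py²) = 24.503 m/s.

24.5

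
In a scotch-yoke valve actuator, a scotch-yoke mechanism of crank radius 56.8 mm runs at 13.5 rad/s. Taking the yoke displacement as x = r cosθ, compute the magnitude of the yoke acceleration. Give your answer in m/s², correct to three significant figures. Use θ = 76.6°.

2.40

ω = 13.5 rad/s
x = r cosθ ⇒ ẍ = −rω² cosθ (ω constant).
|a| = rω²|cosθ| = 0.0568·(13.5)²·|cos 76.6°| = 2.399 m/s².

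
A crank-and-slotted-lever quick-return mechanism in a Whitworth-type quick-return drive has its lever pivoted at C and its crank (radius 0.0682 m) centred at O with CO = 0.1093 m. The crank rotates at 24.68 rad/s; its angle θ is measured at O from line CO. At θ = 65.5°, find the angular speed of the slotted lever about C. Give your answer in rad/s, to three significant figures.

8.39

ω = 24.68 rad/s
Crank pin A relative to C: A = (d + r cosθ, r sinθ); lever angle φ = atan2(r sinθ, d + r cosθ).
Differentiating tanφ: φ̇ = rω(d cosθ + r)/(d² + r² + 2dr cosθ).
d² + r² + 2dr cosθ = |CA|² = 0.0227802 m²;  d cosθ + r = +0.11353 m.
|ω_lever| = |0.0682·24.68·+0.11353| / 0.0227802 = 8.3882 rad/s.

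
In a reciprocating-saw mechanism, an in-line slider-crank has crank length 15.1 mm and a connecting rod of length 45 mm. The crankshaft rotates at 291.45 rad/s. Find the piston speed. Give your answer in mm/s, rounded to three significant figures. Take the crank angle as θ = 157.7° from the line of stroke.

1150

ω = 291.4 rad/s
For an in-line slider-crank, x = r cosθ + √(L² − r² sin²θ), so v = −rω sinθ·[1 + r cosθ/√(L² − r² sin²θ)].
With r = 0.0151 m, L = 0.045 m, θ = 157.7°: √(L² − r² sin²θ) = 0.044634 m.
v = −0.0151·291.4·0.37946·[1 + 0.0151·-0.92521/0.044634] = -1.1472 m/s.
|v| = 1.1472 m/s = 1147.2 mm/s.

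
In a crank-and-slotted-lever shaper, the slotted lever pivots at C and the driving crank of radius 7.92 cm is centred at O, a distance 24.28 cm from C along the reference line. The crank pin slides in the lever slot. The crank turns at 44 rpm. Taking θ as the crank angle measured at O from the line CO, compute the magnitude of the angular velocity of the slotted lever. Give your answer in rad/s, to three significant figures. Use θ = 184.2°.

2.21

ω = 4.608 rad/s (from 44 rpm).
Crank pin A relative to C: A = (d + r cosθ, r sinθ); lever angle φ = atan2(r sinθ, d + r cosθ).
Differentiating tanφ: φ̇ = rω(d cosθ + r)/(d² + r² + 2dr cosθ).
d² + r² + 2dr cosθ = |CA|² = 0.0268682 m²;  d cosθ + r = -0.16295 m.
|ω_lever| = |0.0792·4.608·-0.16295| / 0.0268682 = 2.2132 rad/s.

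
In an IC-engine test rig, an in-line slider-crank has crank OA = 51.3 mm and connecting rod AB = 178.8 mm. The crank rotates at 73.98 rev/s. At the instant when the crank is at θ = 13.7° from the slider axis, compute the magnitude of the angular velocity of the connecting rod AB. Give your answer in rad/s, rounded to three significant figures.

ω = 464.8 rad/s (converted from 73.98 rev/s).
The rod makes angle φ with the slider axis where L sinφ = r sinθ; differentiating, L cosφ·φ̇ = r ω cosθ.
L cosφ = √(L² − r² sin²θ) = 0.17839 m.
|ω_rod| = r ω |cosθ| / √(L² − r² sin²θ) = 0.0513·464.8·0.97155/0.17839 = 129.87 rad/s.

130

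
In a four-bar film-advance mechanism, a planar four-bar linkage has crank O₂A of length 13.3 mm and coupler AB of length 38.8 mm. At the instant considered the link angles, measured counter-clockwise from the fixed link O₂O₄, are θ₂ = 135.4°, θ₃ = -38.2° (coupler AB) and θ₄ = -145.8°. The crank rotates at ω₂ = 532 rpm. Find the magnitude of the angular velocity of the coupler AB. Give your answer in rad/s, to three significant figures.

19.7

ω₂ = 55.71 rad/s (from 532 rpm).
Differentiating the loop-closure r₂e^{iθ₂}+r₃e^{iθ₃}=r₁+r₄e^{iθ₄} gives r₂ω₂e^{iθ₂}+r₃ω₃e^{iθ₃}=r₄ω₄e^{iθ₄}.
Eliminating the other unknown: ω₃ = r₂ω₂ sin(θ₄−θ₂) / [r₃ sin(θ₃−θ₄)].
Numerator sine = +0.98096; denominator sine = +0.95319.
Result = 0.0133·55.71·(+0.98096) / (0.0388·(+0.95319)) = +19.653 rad/s; magnitude 19.653 rad/s.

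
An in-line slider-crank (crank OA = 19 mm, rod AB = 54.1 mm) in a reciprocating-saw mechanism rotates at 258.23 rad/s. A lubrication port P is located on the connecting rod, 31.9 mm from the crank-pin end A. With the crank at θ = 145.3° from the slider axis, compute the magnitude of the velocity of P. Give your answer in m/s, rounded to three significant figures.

2.84

ω = 258.2 rad/s.  Crank-pin speed |V_A| = rω = 4.9064 m/s, perpendicular to OA.
Rod angle: sinφ = −(r/L) sinθ ⇒ φ = -11.533°; ω_rod = −rω cosθ/√(L²−r²sin²θ) = +76.097 rad/s.
V_P = V_A + ω_rod × AP, with AP = 0.0319 m along the rod.
Components: V_Px = −rω sinθ − a·ω_rod·sinφ = -2.3078 m/s;  V_Py = rω cosθ + a·ω_rod·cosφ = -1.6553 m/s.
|V_P| = √(V_Px² + V_Py²) = 2.84 m/s.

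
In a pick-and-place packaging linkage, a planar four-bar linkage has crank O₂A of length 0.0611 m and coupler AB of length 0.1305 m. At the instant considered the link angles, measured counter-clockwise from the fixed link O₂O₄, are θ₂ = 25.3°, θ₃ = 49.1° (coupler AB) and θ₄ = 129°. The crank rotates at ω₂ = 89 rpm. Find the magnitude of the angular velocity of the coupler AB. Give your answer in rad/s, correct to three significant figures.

ω₂ = 9.32 rad/s (from 89 rpm).
Differentiating the loop-closure r₂e^{iθ₂}+r₃e^{iθ₃}=r₁+r₄e^{iθ₄} gives r₂ω₂e^{iθ₂}+r₃ω₃e^{iθ₃}=r₄ω₄e^{iθ₄}.
Eliminating the other unknown: ω₃ = r₂ω₂ sin(θ₄−θ₂) / [r₃ sin(θ₃−θ₄)].
Numerator sine = +0.97155; denominator sine = -0.98450.
Result = 0.0611·9.32·(+0.97155) / (0.1305·(-0.98450)) = -4.3062 rad/s; magnitude 4.3062 rad/s.

4.31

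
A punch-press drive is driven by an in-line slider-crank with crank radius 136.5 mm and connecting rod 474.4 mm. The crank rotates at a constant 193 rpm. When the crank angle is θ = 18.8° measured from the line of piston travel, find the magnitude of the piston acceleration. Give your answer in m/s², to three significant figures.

65.7

ω = 2π·193/60 = 20.21 rad/s
x(θ) = r cosθ + √(L² − r² sin²θ); with ω constant, a = ω²·d²x/dθ².
d²x/dθ² = −r cosθ − r²(cos2θ)/√u − r⁴ sin²2θ/(4u^{3/2}),  u = L² − r² sin²θ = 0.22312 m².
Substituting r = 0.1365 m, L = 0.4744 m, θ = 18.8°: d²x/dθ² = -0.16078 m.
a = ω²·d²x/dθ² = (20.21)²·(-0.16078) = -65.674 m/s²;  |a| = 65.674 m/s².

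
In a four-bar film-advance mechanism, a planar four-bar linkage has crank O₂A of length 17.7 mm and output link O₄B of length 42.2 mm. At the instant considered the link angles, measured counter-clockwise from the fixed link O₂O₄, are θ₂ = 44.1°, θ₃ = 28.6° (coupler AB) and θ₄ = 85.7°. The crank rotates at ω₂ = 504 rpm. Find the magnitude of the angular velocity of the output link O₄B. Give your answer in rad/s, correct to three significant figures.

7.05

ω₂ = 52.78 rad/s (from 504 rpm).
Differentiating the loop-closure r₂e^{iθ₂}+r₃e^{iθ₃}=r₁+r₄e^{iθ₄} gives r₂ω₂e^{iθ₂}+r₃ω₃e^{iθ₃}=r₄ω₄e^{iθ₄}.
Eliminating the other unknown: ω₄ = r₂ω₂ sin(θ₂−θ₃) / [r₄ sin(θ₄−θ₃)].
Numerator sine = +0.26724; denominator sine = +0.83962.
Result = 0.0177·52.78·(+0.26724) / (0.0422·(+0.83962)) = +7.0459 rad/s; magnitude 7.0459 rad/s.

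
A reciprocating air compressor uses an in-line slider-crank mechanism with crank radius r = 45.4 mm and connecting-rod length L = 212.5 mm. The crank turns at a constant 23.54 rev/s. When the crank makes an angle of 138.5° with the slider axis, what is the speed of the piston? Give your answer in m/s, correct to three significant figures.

3.73

ω = 2π·23.5 = 147.9 rad/s
For an in-line slider-crank, x = r cosθ + √(L² − r² sin²θ), so v = −rω sinθ·[1 + r cosθ/√(L² − r² sin²θ)].
With r = 0.0454 m, L = 0.2125 m, θ = 138.5°: √(L² − r² sin²θ) = 0.21036 m.
v = −0.0454·147.9·0.66262·[1 + 0.0454·-0.74896/0.21036] = -3.7302 m/s.
|v| = 3.7302 m/s.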